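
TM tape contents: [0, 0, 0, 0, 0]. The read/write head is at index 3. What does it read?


Tape: [0, 0, 0, 0, 0]
Positions: 0 1 2 3 4
Values:    0 0 0 0 0
Head at position 3
tape[3] = 0

0


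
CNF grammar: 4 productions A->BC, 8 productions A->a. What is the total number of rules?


CNF allows two rule forms:
  A -> BC (binary): 4 rules
  A -> a (terminal): 8 rules
Total = 4 + 8 = 12

12


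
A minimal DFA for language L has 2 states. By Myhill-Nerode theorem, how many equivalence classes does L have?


Myhill-Nerode theorem:
Number of equivalence classes = number of states in minimal DFA
Minimal DFA states = 2
Therefore equivalence classes = 2

2


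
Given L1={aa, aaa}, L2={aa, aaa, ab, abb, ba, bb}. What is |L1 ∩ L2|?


L1 = {aa, aaa}
L2 = {aa, aaa, ab, abb, ba, bb}
Checking each string in L1 against L2:
  'aa': in L2? Yes
  'aaa': in L2? Yes
Intersection = {aa, aaa}
|L1 ∩ L2| = 2

2


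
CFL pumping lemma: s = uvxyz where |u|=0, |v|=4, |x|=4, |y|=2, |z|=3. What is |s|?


|s| = |u| + |v| + |x| + |y| + |z|
= 0 + 4 + 4 + 2 + 3
= 4 + 4 + 5
= 8 + 5
= 13

13


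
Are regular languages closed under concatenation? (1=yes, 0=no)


Regular languages are closed under:
- Union (DFA product construction)
- Intersection (DFA product construction)
- Complement (swap accept/reject states)
- Concatenation (NFA construction)
- Kleene star (NFA construction)
concatenation is in this list
Therefore: closed

1


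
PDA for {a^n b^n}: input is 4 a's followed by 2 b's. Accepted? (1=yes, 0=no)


Language requires equal numbers of a's and b's
PDA pushes for each 'a', pops for each 'b'
Number of a's = 4
Number of b's = 2
4 != 2 -> Reject

0


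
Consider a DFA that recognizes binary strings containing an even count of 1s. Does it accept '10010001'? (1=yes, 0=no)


DFA has 2 states: q_even (start, accept=yes) and q_odd
Processing string '10010001' character by character:
  Position 0: read '1', 1-count=1 -> q_odd
  Position 1: read '0', 1-count=1 -> q_odd (no change)
  Position 2: read '0', 1-count=1 -> q_odd (no change)
  Position 3: read '1', 1-count=2 -> q_even
  Position 4: read '0', 1-count=2 -> q_even (no change)
  Position 5: read '0', 1-count=2 -> q_even (no change)
  Position 6: read '0', 1-count=2 -> q_even (no change)
  Position 7: read '1', 1-count=3 -> q_odd
Final state: q_odd, total 1s = 3 (odd); the DFA requires an even count -> reject

0


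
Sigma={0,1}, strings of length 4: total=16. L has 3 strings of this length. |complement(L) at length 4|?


Alphabet: {0,1}
String length: 4
Total strings of length 4 = 2^4 = 16
Strings in L = 3
Complement = total - |L|
= 16 - 3
= 13

13


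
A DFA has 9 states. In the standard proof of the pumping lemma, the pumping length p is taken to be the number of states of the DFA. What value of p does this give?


Pumping lemma for regular languages (standard proof):
Take p = |Q|, the number of DFA states.
Any string of length >= |Q| passes through |Q|+1 states while reading its first |Q| symbols,
so by pigeonhole some state repeats, giving the loop that can be pumped.
Here |Q| = 9
Therefore the proof uses p = 9

9


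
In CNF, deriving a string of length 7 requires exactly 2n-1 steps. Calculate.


Chomsky Normal Form derivation:
String length n = 7
Each step either:
  - Splits a nonterminal into two (n-1 such steps)
  - Converts a nonterminal to terminal (n such steps)
Total = (n-1) + n = 2n - 1
= 2(7) - 1
= 14 - 1
= 13

13


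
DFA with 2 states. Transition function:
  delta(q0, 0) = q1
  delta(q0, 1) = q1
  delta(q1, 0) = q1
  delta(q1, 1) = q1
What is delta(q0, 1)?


Looking up transition function:
delta(q0, 1) in the table
Row: q0, Column: 1
Result: q1

q1


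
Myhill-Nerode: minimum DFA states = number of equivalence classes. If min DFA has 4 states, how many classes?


Myhill-Nerode theorem:
Number of equivalence classes = number of states in minimal DFA
Minimal DFA states = 4
Therefore equivalence classes = 4

4


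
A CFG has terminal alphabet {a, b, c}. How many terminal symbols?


Terminal symbols: a, b, c
Counting each: a (#1), b (#2), c (#3)
Total = 3

3


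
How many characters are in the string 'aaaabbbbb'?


String: 'aaaabbbbb'
Counting characters:
  'a' appears 4 time(s)
  'b' appears 5 time(s)
Total length = 4 + 5 = 9

9


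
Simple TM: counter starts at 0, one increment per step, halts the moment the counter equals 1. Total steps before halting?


Counter starts at 0. Counting sequence:
  Step 1: counter = 1
Counter reached 1 -> halt
Total steps = 1

1


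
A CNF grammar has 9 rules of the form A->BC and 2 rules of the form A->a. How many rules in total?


CNF allows two rule forms:
  A -> BC (binary): 9 rules
  A -> a (terminal): 2 rules
Total = 9 + 2 = 11

11


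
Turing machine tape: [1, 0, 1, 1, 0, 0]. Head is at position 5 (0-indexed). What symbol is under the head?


Tape: [1, 0, 1, 1, 0, 0]
Positions: 0 1 2 3 4 5
Values:    1 0 1 1 0 0
Head at position 5
tape[5] = 0

0


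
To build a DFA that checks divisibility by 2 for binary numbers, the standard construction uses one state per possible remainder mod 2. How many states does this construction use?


Divisibility by 2 is tracked via the remainder mod 2: 0, 1, ..., 1
The construction assigns one state to each remainder
Number of remainders = 2

2


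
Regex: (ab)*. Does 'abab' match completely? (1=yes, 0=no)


Pattern: (ab)*
String: 'abab'
Pattern requires: zero or more repetitions of 'ab'
Pairs: ['ab', 'ab']
All pairs are 'ab'? Yes
Result: 1

1


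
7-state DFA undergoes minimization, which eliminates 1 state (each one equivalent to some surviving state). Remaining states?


Original DFA: 7 states
Redundant states removed: 1
Minimized states = original - removed
= 7 - 1
= 6

6


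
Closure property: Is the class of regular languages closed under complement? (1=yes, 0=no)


Regular languages are closed under all standard operations:
- Union: Yes (product construction)
- Intersection: Yes (product construction)
- Complement: Yes (swap accept/reject)
- Concatenation: Yes (NFA construction)
Operation: complement -> Closed

1


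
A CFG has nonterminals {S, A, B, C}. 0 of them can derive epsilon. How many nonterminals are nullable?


Nonterminals: {S, A, B, C}
A nonterminal is nullable if it can derive epsilon
Counting nullable nonterminals: 0
Total nullable = 0

0


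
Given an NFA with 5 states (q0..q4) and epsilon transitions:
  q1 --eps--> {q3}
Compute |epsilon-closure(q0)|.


Starting from q0
Initialize closure = {q0}
q0 has no outgoing epsilon transitions -> nothing to add
Final closure: {q0}
Size = 1

1


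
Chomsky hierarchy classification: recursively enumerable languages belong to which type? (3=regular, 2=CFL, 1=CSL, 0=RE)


Chomsky hierarchy levels:
  Type 3: Regular (DFA/NFA/regex)
  Type 2: Context-free (PDA)
  Type 1: Context-sensitive
  Type 0: Recursively enumerable (TM)
'recursively enumerable' corresponds to Type 0

0


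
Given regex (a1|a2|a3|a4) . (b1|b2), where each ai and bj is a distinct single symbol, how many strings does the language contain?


First group: 4 alternatives
Second group: 2 alternatives
Concatenation: each choice from group 1 pairs with each from group 2
Total = 4 x 2 = 8

8


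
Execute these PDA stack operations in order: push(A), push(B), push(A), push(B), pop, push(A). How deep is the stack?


Tracing stack operations:
  push(A) -> stack = [A], depth=1
  push(B) -> stack = [A,B], depth=2
  push(A) -> stack = [A,B,A], depth=3
  push(B) -> stack = [A,B,A,B], depth=4
  pop -> removed B, stack = [A,B,A], depth=3
  push(A) -> stack = [A,B,A,A], depth=4
Final depth = 4

4


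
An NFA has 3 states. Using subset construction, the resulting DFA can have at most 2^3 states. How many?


NFA has 3 states
Subset construction: each DFA state = subset of NFA states
Maximum subsets = 2^3
2^3 = 8

8


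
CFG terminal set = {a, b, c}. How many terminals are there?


Terminal symbols: a, b, c
Counting each: a (#1), b (#2), c (#3)
Total = 3

3


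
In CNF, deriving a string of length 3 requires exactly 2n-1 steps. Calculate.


Chomsky Normal Form derivation:
String length n = 3
Each step either:
  - Splits a nonterminal into two (n-1 such steps)
  - Converts a nonterminal to terminal (n such steps)
Total = (n-1) + n = 2n - 1
= 2(3) - 1
= 6 - 1
= 5

5


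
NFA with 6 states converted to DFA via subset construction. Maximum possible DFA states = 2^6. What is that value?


NFA has 6 states
Subset construction: each DFA state = subset of NFA states
Maximum subsets = 2^6
2^6 = 64

64


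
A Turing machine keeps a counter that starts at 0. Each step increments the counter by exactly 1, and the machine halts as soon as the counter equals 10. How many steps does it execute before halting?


Counter starts at 0. Counting sequence:
  Step 1: counter = 1
  Step 2: counter = 2
  Step 3: counter = 3
  Step 4: counter = 4
  Step 5: counter = 5
  Step 6: counter = 6
  ...
  Step 10: counter = 10
Counter reached 10 -> halt
Total steps = 10

10


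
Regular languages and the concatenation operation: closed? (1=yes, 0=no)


Regular languages are closed under all standard operations:
- Union: Yes (product construction)
- Intersection: Yes (product construction)
- Complement: Yes (swap accept/reject)
- Concatenation: Yes (NFA construction)
Operation: concatenation -> Closed

1


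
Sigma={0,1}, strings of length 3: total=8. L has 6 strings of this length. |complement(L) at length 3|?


Alphabet: {0,1}
String length: 3
Total strings of length 3 = 2^3 = 8
Strings in L = 6
Complement = total - |L|
= 8 - 6
= 2

2


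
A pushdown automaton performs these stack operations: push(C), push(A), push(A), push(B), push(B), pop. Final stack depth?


Tracing stack operations:
  push(C) -> stack = [C], depth=1
  push(A) -> stack = [C,A], depth=2
  push(A) -> stack = [C,A,A], depth=3
  push(B) -> stack = [C,A,A,B], depth=4
  push(B) -> stack = [C,A,A,B,B], depth=5
  pop -> removed B, stack = [C,A,A,B], depth=4
Final depth = 4

4


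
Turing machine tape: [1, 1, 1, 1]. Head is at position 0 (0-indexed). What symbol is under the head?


Tape: [1, 1, 1, 1]
Positions: 0 1 2 3
Values:    1 1 1 1
Head at position 0
tape[0] = 1

1


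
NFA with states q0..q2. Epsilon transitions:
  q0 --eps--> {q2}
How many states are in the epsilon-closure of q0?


Starting from q0
Initialize closure = {q0}
Follow epsilon from q0 -> add q2
Final closure: {q0, q2}
Size = 2

2


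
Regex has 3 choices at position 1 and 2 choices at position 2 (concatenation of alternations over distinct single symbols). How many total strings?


First group: 3 alternatives
Second group: 2 alternatives
Concatenation: each choice from group 1 pairs with each from group 2
Total = 3 x 2 = 6

6


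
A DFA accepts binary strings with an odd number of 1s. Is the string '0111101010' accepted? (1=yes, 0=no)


DFA has 2 states: q_even (start, accept=no) and q_odd
Processing string '0111101010' character by character:
  Position 0: read '0', 1-count=0 -> q_even (no change)
  Position 1: read '1', 1-count=1 -> q_odd
  Position 2: read '1', 1-count=2 -> q_even
  Position 3: read '1', 1-count=3 -> q_odd
  Position 4: read '1', 1-count=4 -> q_even
  Position 5: read '0', 1-count=4 -> q_even (no change)
  Position 6: read '1', 1-count=5 -> q_odd
  Position 7: read '0', 1-count=5 -> q_odd (no change)
  Position 8: read '1', 1-count=6 -> q_even
  Position 9: read '0', 1-count=6 -> q_even (no change)
Final state: q_even, total 1s = 6 (even); the DFA requires an odd count -> reject

0


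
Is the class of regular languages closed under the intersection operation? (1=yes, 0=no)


Regular languages are closed under:
- Union (DFA product construction)
- Intersection (DFA product construction)
- Complement (swap accept/reject states)
- Concatenation (NFA construction)
- Kleene star (NFA construction)
intersection is in this list
Therefore: closed

1


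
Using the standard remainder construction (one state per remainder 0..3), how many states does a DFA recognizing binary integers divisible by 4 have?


Divisibility by 4 is tracked via the remainder mod 4: 0, 1, ..., 3
The construction assigns one state to each remainder
Number of remainders = 4

4


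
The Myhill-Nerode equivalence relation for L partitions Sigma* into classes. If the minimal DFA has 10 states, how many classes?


Myhill-Nerode theorem:
Number of equivalence classes = number of states in minimal DFA
Minimal DFA states = 10
Therefore equivalence classes = 10

10


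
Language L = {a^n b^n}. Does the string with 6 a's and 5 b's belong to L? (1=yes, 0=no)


Language requires equal numbers of a's and b's
PDA pushes for each 'a', pops for each 'b'
Number of a's = 6
Number of b's = 5
6 != 5 -> Reject

0


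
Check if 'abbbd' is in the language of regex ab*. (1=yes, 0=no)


Pattern: ab*
String: 'abbbd'
Pattern requires: exactly one 'a' followed by zero or more 'b's
First char is 'a' -> OK
Rest 'bbbd': all b's? No
Result: 0

0


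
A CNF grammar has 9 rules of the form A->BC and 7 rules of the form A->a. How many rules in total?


CNF allows two rule forms:
  A -> BC (binary): 9 rules
  A -> a (terminal): 7 rules
Total = 9 + 7 = 16

16


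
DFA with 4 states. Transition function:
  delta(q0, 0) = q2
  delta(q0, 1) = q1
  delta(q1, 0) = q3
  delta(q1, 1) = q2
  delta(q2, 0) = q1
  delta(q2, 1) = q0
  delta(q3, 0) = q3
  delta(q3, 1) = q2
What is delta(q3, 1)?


Looking up transition function:
delta(q3, 1) in the table
Row: q3, Column: 1
Result: q2

q2


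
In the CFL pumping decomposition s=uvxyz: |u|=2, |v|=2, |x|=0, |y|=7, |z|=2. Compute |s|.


|s| = |u| + |v| + |x| + |y| + |z|
= 2 + 2 + 0 + 7 + 2
= 4 + 0 + 9
= 4 + 9
= 13

13


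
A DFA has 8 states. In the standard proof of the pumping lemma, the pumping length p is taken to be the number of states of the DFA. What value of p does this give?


Pumping lemma for regular languages (standard proof):
Take p = |Q|, the number of DFA states.
Any string of length >= |Q| passes through |Q|+1 states while reading its first |Q| symbols,
so by pigeonhole some state repeats, giving the loop that can be pumped.
Here |Q| = 8
Therefore the proof uses p = 8

8


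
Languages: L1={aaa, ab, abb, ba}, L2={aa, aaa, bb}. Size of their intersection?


L1 = {aaa, ab, abb, ba}
L2 = {aa, aaa, bb}
Checking each string in L1 against L2:
  'aaa': in L2? Yes
  'ab': in L2? No
  'abb': in L2? No
  'ba': in L2? No
Intersection = {aaa}
|L1 ∩ L2| = 1

1


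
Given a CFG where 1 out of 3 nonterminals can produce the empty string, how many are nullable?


Nonterminals: {S, A, B}
A nonterminal is nullable if it can derive epsilon
Counting nullable nonterminals: 1
Total nullable = 1

1


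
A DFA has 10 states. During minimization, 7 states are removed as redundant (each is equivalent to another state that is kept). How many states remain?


Original DFA: 10 states
Redundant states removed: 7
Minimized states = original - removed
= 10 - 7
= 3

3


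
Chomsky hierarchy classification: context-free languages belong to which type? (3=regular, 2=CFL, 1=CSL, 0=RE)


Chomsky hierarchy levels:
  Type 3: Regular (DFA/NFA/regex)
  Type 2: Context-free (PDA)
  Type 1: Context-sensitive
  Type 0: Recursively enumerable (TM)
'context-free' corresponds to Type 2

2


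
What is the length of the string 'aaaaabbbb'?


String: 'aaaaabbbb'
Counting characters:
  'a' appears 5 time(s)
  'b' appears 4 time(s)
Total length = 5 + 4 = 9

9


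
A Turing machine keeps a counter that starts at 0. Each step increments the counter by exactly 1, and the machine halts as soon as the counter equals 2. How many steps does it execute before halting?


Counter starts at 0. Counting sequence:
  Step 1: counter = 1
  Step 2: counter = 2
Counter reached 2 -> halt
Total steps = 2

2


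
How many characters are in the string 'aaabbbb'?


String: 'aaabbbb'
Counting characters:
  'a' appears 3 time(s)
  'b' appears 4 time(s)
Total length = 3 + 4 = 7

7


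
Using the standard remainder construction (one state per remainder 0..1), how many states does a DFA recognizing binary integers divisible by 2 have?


Divisibility by 2 is tracked via the remainder mod 2: 0, 1, ..., 1
The construction assigns one state to each remainder
Number of remainders = 2

2


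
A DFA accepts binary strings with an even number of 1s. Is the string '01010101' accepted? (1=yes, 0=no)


DFA has 2 states: q_even (start, accept=yes) and q_odd
Processing string '01010101' character by character:
  Position 0: read '0', 1-count=0 -> q_even (no change)
  Position 1: read '1', 1-count=1 -> q_odd
  Position 2: read '0', 1-count=1 -> q_odd (no change)
  Position 3: read '1', 1-count=2 -> q_even
  Position 4: read '0', 1-count=2 -> q_even (no change)
  Position 5: read '1', 1-count=3 -> q_odd
  Position 6: read '0', 1-count=3 -> q_odd (no change)
  Position 7: read '1', 1-count=4 -> q_even
Final state: q_even, total 1s = 4 (even); the DFA requires an even count -> accept

1


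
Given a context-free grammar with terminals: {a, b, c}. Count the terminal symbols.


Terminal symbols: a, b, c
Counting each: a (#1), b (#2), c (#3)
Total = 3

3


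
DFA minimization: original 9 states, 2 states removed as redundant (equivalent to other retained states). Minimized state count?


Original DFA: 9 states
Redundant states removed: 2
Minimized states = original - removed
= 9 - 2
= 7

7


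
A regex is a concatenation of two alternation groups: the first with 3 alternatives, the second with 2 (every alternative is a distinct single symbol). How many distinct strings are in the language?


First group: 3 alternatives
Second group: 2 alternatives
Concatenation: each choice from group 1 pairs with each from group 2
Total = 3 x 2 = 6

6


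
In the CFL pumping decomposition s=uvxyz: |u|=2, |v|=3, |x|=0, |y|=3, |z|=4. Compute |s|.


|s| = |u| + |v| + |x| + |y| + |z|
= 2 + 3 + 0 + 3 + 4
= 5 + 0 + 7
= 5 + 7
= 12

12


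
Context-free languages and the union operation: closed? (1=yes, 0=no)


CFL closure properties:
  Closed under: union, concatenation, Kleene star
  NOT closed under: intersection, complement
Operation 'union' is in closed list -> Yes (closed)

1


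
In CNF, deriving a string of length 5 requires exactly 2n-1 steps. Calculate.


Chomsky Normal Form derivation:
String length n = 5
Each step either:
  - Splits a nonterminal into two (n-1 such steps)
  - Converts a nonterminal to terminal (n such steps)
Total = (n-1) + n = 2n - 1
= 2(5) - 1
= 10 - 1
= 9

9


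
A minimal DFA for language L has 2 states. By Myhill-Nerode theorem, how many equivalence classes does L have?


Myhill-Nerode theorem:
Number of equivalence classes = number of states in minimal DFA
Minimal DFA states = 2
Therefore equivalence classes = 2

2


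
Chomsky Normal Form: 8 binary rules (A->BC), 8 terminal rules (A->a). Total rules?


CNF allows two rule forms:
  A -> BC (binary): 8 rules
  A -> a (terminal): 8 rules
Total = 8 + 8 = 16

16


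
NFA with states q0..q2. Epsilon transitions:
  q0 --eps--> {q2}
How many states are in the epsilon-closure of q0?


Starting from q0
Initialize closure = {q0}
Follow epsilon from q0 -> add q2
Final closure: {q0, q2}
Size = 2

2


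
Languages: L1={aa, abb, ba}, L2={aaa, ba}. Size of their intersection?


L1 = {aa, abb, ba}
L2 = {aaa, ba}
Checking each string in L1 against L2:
  'aa': in L2? No
  'abb': in L2? No
  'ba': in L2? Yes
Intersection = {ba}
|L1 ∩ L2| = 1

1


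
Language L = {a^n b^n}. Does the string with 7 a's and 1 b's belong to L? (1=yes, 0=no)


Language requires equal numbers of a's and b's
PDA pushes for each 'a', pops for each 'b'
Number of a's = 7
Number of b's = 1
7 != 1 -> Reject

0


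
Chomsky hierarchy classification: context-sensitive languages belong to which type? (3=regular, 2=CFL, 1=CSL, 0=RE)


Chomsky hierarchy levels:
  Type 3: Regular (DFA/NFA/regex)
  Type 2: Context-free (PDA)
  Type 1: Context-sensitive
  Type 0: Recursively enumerable (TM)
'context-sensitive' corresponds to Type 1

1


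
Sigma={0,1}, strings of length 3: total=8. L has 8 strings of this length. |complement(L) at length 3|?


Alphabet: {0,1}
String length: 3
Total strings of length 3 = 2^3 = 8
Strings in L = 8
Complement = total - |L|
= 8 - 8
= 0

0


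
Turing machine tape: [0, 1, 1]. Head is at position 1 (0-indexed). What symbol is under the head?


Tape: [0, 1, 1]
Positions: 0 1 2
Values:    0 1 1
Head at position 1
tape[1] = 1

1


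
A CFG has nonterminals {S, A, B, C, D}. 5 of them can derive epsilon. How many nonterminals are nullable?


Nonterminals: {S, A, B, C, D}
A nonterminal is nullable if it can derive epsilon
Counting nullable nonterminals: 5
Total nullable = 5

5


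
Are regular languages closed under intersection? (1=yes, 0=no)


Regular languages are closed under:
- Union (DFA product construction)
- Intersection (DFA product construction)
- Complement (swap accept/reject states)
- Concatenation (NFA construction)
- Kleene star (NFA construction)
intersection is in this list
Therefore: closed

1


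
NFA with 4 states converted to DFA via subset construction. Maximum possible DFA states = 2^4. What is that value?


NFA has 4 states
Subset construction: each DFA state = subset of NFA states
Maximum subsets = 2^4
2^4 = 16

16


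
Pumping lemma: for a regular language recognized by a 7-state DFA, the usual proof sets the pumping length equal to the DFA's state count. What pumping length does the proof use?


Pumping lemma for regular languages (standard proof):
Take p = |Q|, the number of DFA states.
Any string of length >= |Q| passes through |Q|+1 states while reading its first |Q| symbols,
so by pigeonhole some state repeats, giving the loop that can be pumped.
Here |Q| = 7
Therefore the proof uses p = 7

7


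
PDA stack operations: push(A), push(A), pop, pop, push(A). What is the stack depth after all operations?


Tracing stack operations:
  push(A) -> stack = [A], depth=1
  push(A) -> stack = [A,A], depth=2
  pop -> removed A, stack = [A], depth=1
  pop -> removed A, stack = [], depth=0
  push(A) -> stack = [A], depth=1
Final depth = 1

1


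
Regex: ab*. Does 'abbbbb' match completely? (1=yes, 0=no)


Pattern: ab*
String: 'abbbbb'
Pattern requires: exactly one 'a' followed by zero or more 'b's
First char is 'a' -> OK
Rest 'bbbbb': all b's? Yes
Result: 1

1


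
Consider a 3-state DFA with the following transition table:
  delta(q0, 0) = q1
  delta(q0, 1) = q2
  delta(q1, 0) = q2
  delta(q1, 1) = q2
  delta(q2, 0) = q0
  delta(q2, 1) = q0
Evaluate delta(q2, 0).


Looking up transition function:
delta(q2, 0) in the table
Row: q2, Column: 0
Result: q0

q0


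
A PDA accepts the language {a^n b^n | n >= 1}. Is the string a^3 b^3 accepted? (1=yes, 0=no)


Language requires equal numbers of a's and b's
PDA pushes for each 'a', pops for each 'b'
Number of a's = 3
Number of b's = 3
3 == 3 -> Accept

1


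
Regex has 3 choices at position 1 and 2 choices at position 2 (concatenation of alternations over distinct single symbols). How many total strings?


First group: 3 alternatives
Second group: 2 alternatives
Concatenation: each choice from group 1 pairs with each from group 2
Total = 3 x 2 = 6

6


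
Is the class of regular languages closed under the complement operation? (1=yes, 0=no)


Regular languages are closed under:
- Union (DFA product construction)
- Intersection (DFA product construction)
- Complement (swap accept/reject states)
- Concatenation (NFA construction)
- Kleene star (NFA construction)
complement is in this list
Therefore: closed

1


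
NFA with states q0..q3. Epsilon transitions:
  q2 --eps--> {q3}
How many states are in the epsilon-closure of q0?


Starting from q0
Initialize closure = {q0}
q0 has no outgoing epsilon transitions -> nothing to add
Final closure: {q0}
Size = 1

1


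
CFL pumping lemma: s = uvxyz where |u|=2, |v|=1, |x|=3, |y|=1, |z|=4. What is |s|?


|s| = |u| + |v| + |x| + |y| + |z|
= 2 + 1 + 3 + 1 + 4
= 3 + 3 + 5
= 6 + 5
= 11

11


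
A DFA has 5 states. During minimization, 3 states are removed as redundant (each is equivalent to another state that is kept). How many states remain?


Original DFA: 5 states
Redundant states removed: 3
Minimized states = original - removed
= 5 - 3
= 2

2


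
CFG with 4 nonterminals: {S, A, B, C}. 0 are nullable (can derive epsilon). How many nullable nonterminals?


Nonterminals: {S, A, B, C}
A nonterminal is nullable if it can derive epsilon
Counting nullable nonterminals: 0
Total nullable = 0

0


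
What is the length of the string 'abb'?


String: 'abb'
Counting characters:
  'a' appears 1 time(s)
  'b' appears 2 time(s)
Total length = 1 + 2 = 3

3


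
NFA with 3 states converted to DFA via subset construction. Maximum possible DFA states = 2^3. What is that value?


NFA has 3 states
Subset construction: each DFA state = subset of NFA states
Maximum subsets = 2^3
2^3 = 8

8


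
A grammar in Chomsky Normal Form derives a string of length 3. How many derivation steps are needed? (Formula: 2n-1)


Chomsky Normal Form derivation:
String length n = 3
Each step either:
  - Splits a nonterminal into two (n-1 such steps)
  - Converts a nonterminal to terminal (n such steps)
Total = (n-1) + n = 2n - 1
= 2(3) - 1
= 6 - 1
= 5

5


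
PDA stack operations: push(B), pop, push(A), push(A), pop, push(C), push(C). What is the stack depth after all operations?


Tracing stack operations:
  push(B) -> stack = [B], depth=1
  pop -> removed B, stack = [], depth=0
  push(A) -> stack = [A], depth=1
  push(A) -> stack = [A,A], depth=2
  pop -> removed A, stack = [A], depth=1
  push(C) -> stack = [A,C], depth=2
  push(C) -> stack = [A,C,C], depth=3
Final depth = 3

3


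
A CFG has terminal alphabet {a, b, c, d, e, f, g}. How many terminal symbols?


Terminal symbols: a, b, c, d, e, f, g
Counting each: a (#1), b (#2), c (#3), d (#4), e (#5), f (#6), g (#7)
Total = 7

7


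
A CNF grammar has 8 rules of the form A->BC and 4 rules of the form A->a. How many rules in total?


CNF allows two rule forms:
  A -> BC (binary): 8 rules
  A -> a (terminal): 4 rules
Total = 8 + 4 = 12

12


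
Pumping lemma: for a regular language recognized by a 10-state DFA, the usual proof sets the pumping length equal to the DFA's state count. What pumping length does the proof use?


Pumping lemma for regular languages (standard proof):
Take p = |Q|, the number of DFA states.
Any string of length >= |Q| passes through |Q|+1 states while reading its first |Q| symbols,
so by pigeonhole some state repeats, giving the loop that can be pumped.
Here |Q| = 10
Therefore the proof uses p = 10

10


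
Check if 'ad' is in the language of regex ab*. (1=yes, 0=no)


Pattern: ab*
String: 'ad'
Pattern requires: exactly one 'a' followed by zero or more 'b's
First char is 'a' -> OK
Rest 'd': all b's? No
Result: 0

0


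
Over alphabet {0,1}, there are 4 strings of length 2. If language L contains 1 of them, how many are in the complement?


Alphabet: {0,1}
String length: 2
Total strings of length 2 = 2^2 = 4
Strings in L = 1
Complement = total - |L|
= 4 - 1
= 3

3


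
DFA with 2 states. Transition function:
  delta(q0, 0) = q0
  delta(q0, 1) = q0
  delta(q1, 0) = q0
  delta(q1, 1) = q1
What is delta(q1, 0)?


Looking up transition function:
delta(q1, 0) in the table
Row: q1, Column: 0
Result: q0

q0


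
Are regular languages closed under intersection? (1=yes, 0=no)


Regular languages are closed under all standard operations:
- Union: Yes (product construction)
- Intersection: Yes (product construction)
- Complement: Yes (swap accept/reject)
- Concatenation: Yes (NFA construction)
Operation: intersection -> Closed

1


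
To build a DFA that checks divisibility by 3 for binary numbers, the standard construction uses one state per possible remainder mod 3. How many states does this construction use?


Divisibility by 3 is tracked via the remainder mod 3: 0, 1, ..., 2
The construction assigns one state to each remainder
Number of remainders = 3

3


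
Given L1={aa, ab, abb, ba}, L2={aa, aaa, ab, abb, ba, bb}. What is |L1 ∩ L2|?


L1 = {aa, ab, abb, ba}
L2 = {aa, aaa, ab, abb, ba, bb}
Checking each string in L1 against L2:
  'aa': in L2? Yes
  'ab': in L2? Yes
  'abb': in L2? Yes
  'ba': in L2? Yes
Intersection = {aa, ab, abb, ba}
|L1 ∩ L2| = 4

4


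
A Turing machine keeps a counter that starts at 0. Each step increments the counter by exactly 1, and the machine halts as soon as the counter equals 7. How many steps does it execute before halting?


Counter starts at 0. Counting sequence:
  Step 1: counter = 1
  Step 2: counter = 2
  Step 3: counter = 3
  Step 4: counter = 4
  Step 5: counter = 5
  Step 6: counter = 6
  Step 7: counter = 7
Counter reached 7 -> halt
Total steps = 7

7


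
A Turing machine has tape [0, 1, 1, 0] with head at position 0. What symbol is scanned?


Tape: [0, 1, 1, 0]
Positions: 0 1 2 3
Values:    0 1 1 0
Head at position 0
tape[0] = 0

0


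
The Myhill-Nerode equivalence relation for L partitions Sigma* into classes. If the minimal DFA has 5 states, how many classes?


Myhill-Nerode theorem:
Number of equivalence classes = number of states in minimal DFA
Minimal DFA states = 5
Therefore equivalence classes = 5

5


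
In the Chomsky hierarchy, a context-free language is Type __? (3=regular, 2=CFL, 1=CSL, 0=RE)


Chomsky hierarchy levels:
  Type 3: Regular (DFA/NFA/regex)
  Type 2: Context-free (PDA)
  Type 1: Context-sensitive
  Type 0: Recursively enumerable (TM)
'context-free' corresponds to Type 2

2


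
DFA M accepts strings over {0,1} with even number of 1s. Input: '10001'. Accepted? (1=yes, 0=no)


DFA has 2 states: q_even (start, accept=yes) and q_odd
Processing string '10001' character by character:
  Position 0: read '1', 1-count=1 -> q_odd
  Position 1: read '0', 1-count=1 -> q_odd (no change)
  Position 2: read '0', 1-count=1 -> q_odd (no change)
  Position 3: read '0', 1-count=1 -> q_odd (no change)
  Position 4: read '1', 1-count=2 -> q_even
Final state: q_even, total 1s = 2 (even); the DFA requires an even count -> accept

1


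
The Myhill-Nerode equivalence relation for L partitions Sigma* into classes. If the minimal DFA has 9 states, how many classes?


Myhill-Nerode theorem:
Number of equivalence classes = number of states in minimal DFA
Minimal DFA states = 9
Therefore equivalence classes = 9

9


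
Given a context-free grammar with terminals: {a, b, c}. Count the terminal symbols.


Terminal symbols: a, b, c
Counting each: a (#1), b (#2), c (#3)
Total = 3

3


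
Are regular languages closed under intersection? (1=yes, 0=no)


Regular languages are closed under all standard operations:
- Union: Yes (product construction)
- Intersection: Yes (product construction)
- Complement: Yes (swap accept/reject)
- Concatenation: Yes (NFA construction)
Operation: intersection -> Closed

1


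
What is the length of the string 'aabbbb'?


String: 'aabbbb'
Counting characters:
  'a' appears 2 time(s)
  'b' appears 4 time(s)
Total length = 2 + 4 = 6

6


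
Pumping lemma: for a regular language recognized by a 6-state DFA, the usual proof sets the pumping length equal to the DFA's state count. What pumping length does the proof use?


Pumping lemma for regular languages (standard proof):
Take p = |Q|, the number of DFA states.
Any string of length >= |Q| passes through |Q|+1 states while reading its first |Q| symbols,
so by pigeonhole some state repeats, giving the loop that can be pumped.
Here |Q| = 6
Therefore the proof uses p = 6

6


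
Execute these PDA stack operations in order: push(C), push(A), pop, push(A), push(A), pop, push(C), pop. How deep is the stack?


Tracing stack operations:
  push(C) -> stack = [C], depth=1
  push(A) -> stack = [C,A], depth=2
  pop -> removed A, stack = [C], depth=1
  push(A) -> stack = [C,A], depth=2
  push(A) -> stack = [C,A,A], depth=3
  pop -> removed A, stack = [C,A], depth=2
  push(C) -> stack = [C,A,C], depth=3
  pop -> removed C, stack = [C,A], depth=2
Final depth = 2

2


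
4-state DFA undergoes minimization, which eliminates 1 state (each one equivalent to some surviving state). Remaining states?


Original DFA: 4 states
Redundant states removed: 1
Minimized states = original - removed
= 4 - 1
= 3

3


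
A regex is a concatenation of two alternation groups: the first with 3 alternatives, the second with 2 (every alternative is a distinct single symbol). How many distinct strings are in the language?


First group: 3 alternatives
Second group: 2 alternatives
Concatenation: each choice from group 1 pairs with each from group 2
Total = 3 x 2 = 6

6


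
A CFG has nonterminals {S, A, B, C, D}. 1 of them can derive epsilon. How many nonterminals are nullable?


Nonterminals: {S, A, B, C, D}
A nonterminal is nullable if it can derive epsilon
Counting nullable nonterminals: 1
Total nullable = 1

1


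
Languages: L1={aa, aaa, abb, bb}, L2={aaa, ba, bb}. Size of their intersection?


L1 = {aa, aaa, abb, bb}
L2 = {aaa, ba, bb}
Checking each string in L1 against L2:
  'aa': in L2? No
  'aaa': in L2? Yes
  'abb': in L2? No
  'bb': in L2? Yes
Intersection = {aaa, bb}
|L1 ∩ L2| = 2

2


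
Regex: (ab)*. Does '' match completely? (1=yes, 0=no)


Pattern: (ab)*
String: ''
Pattern requires: zero or more repetitions of 'ab'
Pairs: []
All pairs are 'ab'? Yes
Result: 1

1


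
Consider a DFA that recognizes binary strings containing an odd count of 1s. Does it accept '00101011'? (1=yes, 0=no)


DFA has 2 states: q_even (start, accept=no) and q_odd
Processing string '00101011' character by character:
  Position 0: read '0', 1-count=0 -> q_even (no change)
  Position 1: read '0', 1-count=0 -> q_even (no change)
  Position 2: read '1', 1-count=1 -> q_odd
  Position 3: read '0', 1-count=1 -> q_odd (no change)
  Position 4: read '1', 1-count=2 -> q_even
  Position 5: read '0', 1-count=2 -> q_even (no change)
  Position 6: read '1', 1-count=3 -> q_odd
  Position 7: read '1', 1-count=4 -> q_even
Final state: q_even, total 1s = 4 (even); the DFA requires an odd count -> reject

0


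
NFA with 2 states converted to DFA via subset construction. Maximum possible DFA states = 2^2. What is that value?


NFA has 2 states
Subset construction: each DFA state = subset of NFA states
Maximum subsets = 2^2
2^2 = 4

4


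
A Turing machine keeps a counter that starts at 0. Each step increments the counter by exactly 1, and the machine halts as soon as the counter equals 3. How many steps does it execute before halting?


Counter starts at 0. Counting sequence:
  Step 1: counter = 1
  Step 2: counter = 2
  Step 3: counter = 3
Counter reached 3 -> halt
Total steps = 3

3


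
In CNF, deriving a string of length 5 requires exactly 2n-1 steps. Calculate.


Chomsky Normal Form derivation:
String length n = 5
Each step either:
  - Splits a nonterminal into two (n-1 such steps)
  - Converts a nonterminal to terminal (n such steps)
Total = (n-1) + n = 2n - 1
= 2(5) - 1
= 10 - 1
= 9

9


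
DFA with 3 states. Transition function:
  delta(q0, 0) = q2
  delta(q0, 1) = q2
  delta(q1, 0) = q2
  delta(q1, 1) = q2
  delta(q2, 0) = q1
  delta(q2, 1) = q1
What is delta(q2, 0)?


Looking up transition function:
delta(q2, 0) in the table
Row: q2, Column: 0
Result: q1

q1


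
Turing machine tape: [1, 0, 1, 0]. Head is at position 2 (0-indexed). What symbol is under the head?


Tape: [1, 0, 1, 0]
Positions: 0 1 2 3
Values:    1 0 1 0
Head at position 2
tape[2] = 1

1


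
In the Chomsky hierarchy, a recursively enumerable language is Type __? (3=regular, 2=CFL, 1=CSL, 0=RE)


Chomsky hierarchy levels:
  Type 3: Regular (DFA/NFA/regex)
  Type 2: Context-free (PDA)
  Type 1: Context-sensitive
  Type 0: Recursively enumerable (TM)
'recursively enumerable' corresponds to Type 0

0


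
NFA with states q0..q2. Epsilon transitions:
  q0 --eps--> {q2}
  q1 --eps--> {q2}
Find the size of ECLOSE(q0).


Starting from q0
Initialize closure = {q0}
Follow epsilon from q0 -> add q2
Final closure: {q0, q2}
Size = 2

2


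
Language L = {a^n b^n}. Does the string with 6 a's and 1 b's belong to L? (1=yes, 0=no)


Language requires equal numbers of a's and b's
PDA pushes for each 'a', pops for each 'b'
Number of a's = 6
Number of b's = 1
6 != 1 -> Reject

0


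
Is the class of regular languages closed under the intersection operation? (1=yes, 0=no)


Regular languages are closed under:
- Union (DFA product construction)
- Intersection (DFA product construction)
- Complement (swap accept/reject states)
- Concatenation (NFA construction)
- Kleene star (NFA construction)
intersection is in this list
Therefore: closed

1


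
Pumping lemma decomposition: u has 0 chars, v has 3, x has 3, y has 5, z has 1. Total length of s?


|s| = |u| + |v| + |x| + |y| + |z|
= 0 + 3 + 3 + 5 + 1
= 3 + 3 + 6
= 6 + 6
= 12

12


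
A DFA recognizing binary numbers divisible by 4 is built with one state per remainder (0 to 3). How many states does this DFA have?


Divisibility by 4 is tracked via the remainder mod 4: 0, 1, ..., 3
The construction assigns one state to each remainder
Number of remainders = 4

4


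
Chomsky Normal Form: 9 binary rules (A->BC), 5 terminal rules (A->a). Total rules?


CNF allows two rule forms:
  A -> BC (binary): 9 rules
  A -> a (terminal): 5 rules
Total = 9 + 5 = 14

14


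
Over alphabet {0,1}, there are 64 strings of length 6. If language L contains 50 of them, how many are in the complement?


Alphabet: {0,1}
String length: 6
Total strings of length 6 = 2^6 = 64
Strings in L = 50
Complement = total - |L|
= 64 - 50
= 14

14


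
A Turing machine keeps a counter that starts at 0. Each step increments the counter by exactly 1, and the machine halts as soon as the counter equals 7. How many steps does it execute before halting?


Counter starts at 0. Counting sequence:
  Step 1: counter = 1
  Step 2: counter = 2
  Step 3: counter = 3
  Step 4: counter = 4
  Step 5: counter = 5
  Step 6: counter = 6
  Step 7: counter = 7
Counter reached 7 -> halt
Total steps = 7

7


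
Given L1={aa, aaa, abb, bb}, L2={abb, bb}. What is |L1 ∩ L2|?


L1 = {aa, aaa, abb, bb}
L2 = {abb, bb}
Checking each string in L1 against L2:
  'aa': in L2? No
  'aaa': in L2? No
  'abb': in L2? Yes
  'bb': in L2? Yes
Intersection = {abb, bb}
|L1 ∩ L2| = 2

2


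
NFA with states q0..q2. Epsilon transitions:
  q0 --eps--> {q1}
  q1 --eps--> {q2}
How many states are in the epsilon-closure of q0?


Starting from q0
Initialize closure = {q0}
Follow epsilon from q0 -> add q1
Follow epsilon from q1 -> add q2
Final closure: {q0, q1, q2}
Size = 3

3


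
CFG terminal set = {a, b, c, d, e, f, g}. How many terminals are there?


Terminal symbols: a, b, c, d, e, f, g
Counting each: a (#1), b (#2), c (#3), d (#4), e (#5), f (#6), g (#7)
Total = 7

7


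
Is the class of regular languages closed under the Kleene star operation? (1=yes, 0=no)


Regular languages are closed under:
- Union (DFA product construction)
- Intersection (DFA product construction)
- Complement (swap accept/reject states)
- Concatenation (NFA construction)
- Kleene star (NFA construction)
Kleene star is in this list
Therefore: closed

1


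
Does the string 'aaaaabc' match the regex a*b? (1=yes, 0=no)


Pattern: a*b
String: 'aaaaabc'
Pattern requires: zero or more 'a's followed by exactly one 'b'
Found 5 leading 'a's
Remaining: 'bc'
Remaining is not 'b' -> no match
Result: 0

0


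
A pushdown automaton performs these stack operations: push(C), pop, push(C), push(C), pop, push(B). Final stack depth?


Tracing stack operations:
  push(C) -> stack = [C], depth=1
  pop -> removed C, stack = [], depth=0
  push(C) -> stack = [C], depth=1
  push(C) -> stack = [C,C], depth=2
  pop -> removed C, stack = [C], depth=1
  push(B) -> stack = [C,B], depth=2
Final depth = 2

2
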